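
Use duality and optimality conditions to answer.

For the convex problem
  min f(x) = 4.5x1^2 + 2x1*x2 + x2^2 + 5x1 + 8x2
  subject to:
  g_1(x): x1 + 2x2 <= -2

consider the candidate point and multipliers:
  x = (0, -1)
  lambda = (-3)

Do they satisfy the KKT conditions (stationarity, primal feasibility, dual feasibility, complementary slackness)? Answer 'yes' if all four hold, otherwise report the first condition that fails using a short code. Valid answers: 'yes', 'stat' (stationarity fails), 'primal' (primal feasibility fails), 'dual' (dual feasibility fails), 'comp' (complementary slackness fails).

Gradient of f: grad f(x) = Q x + c = (3, 6)
Constraint values g_i(x) = a_i^T x - b_i:
  g_1((0, -1)) = 0
Stationarity residual: grad f(x) + sum_i lambda_i a_i = (0, 0)
  -> stationarity OK
Primal feasibility (all g_i <= 0): OK
Dual feasibility (all lambda_i >= 0): FAILS
Complementary slackness (lambda_i * g_i(x) = 0 for all i): OK

Verdict: the first failing condition is dual_feasibility -> dual.

dual


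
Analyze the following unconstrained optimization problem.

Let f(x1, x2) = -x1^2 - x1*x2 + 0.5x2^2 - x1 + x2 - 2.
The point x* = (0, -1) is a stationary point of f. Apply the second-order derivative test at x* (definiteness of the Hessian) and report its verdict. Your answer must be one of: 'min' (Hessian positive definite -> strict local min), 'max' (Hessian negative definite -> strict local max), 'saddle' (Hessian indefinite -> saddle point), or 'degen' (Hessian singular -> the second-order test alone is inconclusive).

Compute the Hessian H = grad^2 f:
  H = [[-2, -1], [-1, 1]]
Verify stationarity: grad f(x*) = H x* + g = (0, 0).
Eigenvalues of H: -2.3028, 1.3028.
Eigenvalues have mixed signs, so H is indefinite -> x* is a saddle point.

saddle


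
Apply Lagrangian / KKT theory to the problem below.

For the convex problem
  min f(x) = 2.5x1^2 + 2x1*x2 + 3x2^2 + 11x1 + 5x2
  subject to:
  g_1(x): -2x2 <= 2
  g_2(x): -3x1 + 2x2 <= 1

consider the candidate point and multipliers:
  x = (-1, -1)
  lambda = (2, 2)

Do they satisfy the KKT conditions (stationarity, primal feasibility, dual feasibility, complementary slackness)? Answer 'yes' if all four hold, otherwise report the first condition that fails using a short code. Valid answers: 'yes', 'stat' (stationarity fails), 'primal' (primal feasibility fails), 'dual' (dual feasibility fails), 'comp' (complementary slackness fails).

Gradient of f: grad f(x) = Q x + c = (4, -3)
Constraint values g_i(x) = a_i^T x - b_i:
  g_1((-1, -1)) = 0
  g_2((-1, -1)) = 0
Stationarity residual: grad f(x) + sum_i lambda_i a_i = (-2, -3)
  -> stationarity FAILS
Primal feasibility (all g_i <= 0): OK
Dual feasibility (all lambda_i >= 0): OK
Complementary slackness (lambda_i * g_i(x) = 0 for all i): OK

Verdict: the first failing condition is stationarity -> stat.

stat


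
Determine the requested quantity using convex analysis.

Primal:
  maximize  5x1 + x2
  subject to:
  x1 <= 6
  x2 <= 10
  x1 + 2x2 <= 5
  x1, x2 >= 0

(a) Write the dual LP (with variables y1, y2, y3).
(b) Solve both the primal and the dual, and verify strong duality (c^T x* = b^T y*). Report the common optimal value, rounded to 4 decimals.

The standard primal-dual pair for 'max c^T x s.t. A x <= b, x >= 0' is:
  Dual:  min b^T y  s.t.  A^T y >= c,  y >= 0.

So the dual LP is:
  minimize  6y1 + 10y2 + 5y3
  subject to:
    y1 + y3 >= 5
    y2 + 2y3 >= 1
    y1, y2, y3 >= 0

Solving the primal: x* = (5, 0).
  primal value c^T x* = 25.
Solving the dual: y* = (0, 0, 5).
  dual value b^T y* = 25.
Strong duality: c^T x* = b^T y*. Confirmed.

25


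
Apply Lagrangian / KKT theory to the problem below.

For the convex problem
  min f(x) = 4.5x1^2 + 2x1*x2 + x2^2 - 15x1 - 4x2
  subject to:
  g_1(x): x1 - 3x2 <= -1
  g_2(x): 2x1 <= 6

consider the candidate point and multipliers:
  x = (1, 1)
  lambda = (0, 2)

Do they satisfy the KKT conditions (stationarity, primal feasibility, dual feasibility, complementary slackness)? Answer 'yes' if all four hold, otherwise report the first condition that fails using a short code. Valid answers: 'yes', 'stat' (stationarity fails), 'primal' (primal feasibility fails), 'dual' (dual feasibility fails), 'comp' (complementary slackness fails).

Gradient of f: grad f(x) = Q x + c = (-4, 0)
Constraint values g_i(x) = a_i^T x - b_i:
  g_1((1, 1)) = -1
  g_2((1, 1)) = -4
Stationarity residual: grad f(x) + sum_i lambda_i a_i = (0, 0)
  -> stationarity OK
Primal feasibility (all g_i <= 0): OK
Dual feasibility (all lambda_i >= 0): OK
Complementary slackness (lambda_i * g_i(x) = 0 for all i): FAILS

Verdict: the first failing condition is complementary_slackness -> comp.

comp


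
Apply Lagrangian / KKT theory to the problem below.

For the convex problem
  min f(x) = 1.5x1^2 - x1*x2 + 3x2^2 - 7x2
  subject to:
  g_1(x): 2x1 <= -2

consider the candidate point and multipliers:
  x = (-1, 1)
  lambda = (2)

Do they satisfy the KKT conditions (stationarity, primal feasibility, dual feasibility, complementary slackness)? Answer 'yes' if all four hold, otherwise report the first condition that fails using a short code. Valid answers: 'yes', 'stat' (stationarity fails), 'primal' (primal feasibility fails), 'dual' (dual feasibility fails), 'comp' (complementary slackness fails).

Gradient of f: grad f(x) = Q x + c = (-4, 0)
Constraint values g_i(x) = a_i^T x - b_i:
  g_1((-1, 1)) = 0
Stationarity residual: grad f(x) + sum_i lambda_i a_i = (0, 0)
  -> stationarity OK
Primal feasibility (all g_i <= 0): OK
Dual feasibility (all lambda_i >= 0): OK
Complementary slackness (lambda_i * g_i(x) = 0 for all i): OK

Verdict: yes, KKT holds.

yes


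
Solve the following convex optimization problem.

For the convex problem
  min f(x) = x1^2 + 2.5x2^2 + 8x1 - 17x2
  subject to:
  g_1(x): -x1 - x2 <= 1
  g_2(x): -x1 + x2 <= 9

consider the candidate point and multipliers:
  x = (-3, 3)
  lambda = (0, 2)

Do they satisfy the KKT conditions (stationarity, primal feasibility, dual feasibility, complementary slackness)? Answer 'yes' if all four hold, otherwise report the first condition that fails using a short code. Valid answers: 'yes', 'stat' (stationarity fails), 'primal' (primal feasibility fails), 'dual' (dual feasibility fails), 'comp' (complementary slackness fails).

Gradient of f: grad f(x) = Q x + c = (2, -2)
Constraint values g_i(x) = a_i^T x - b_i:
  g_1((-3, 3)) = -1
  g_2((-3, 3)) = -3
Stationarity residual: grad f(x) + sum_i lambda_i a_i = (0, 0)
  -> stationarity OK
Primal feasibility (all g_i <= 0): OK
Dual feasibility (all lambda_i >= 0): OK
Complementary slackness (lambda_i * g_i(x) = 0 for all i): FAILS

Verdict: the first failing condition is complementary_slackness -> comp.

comp


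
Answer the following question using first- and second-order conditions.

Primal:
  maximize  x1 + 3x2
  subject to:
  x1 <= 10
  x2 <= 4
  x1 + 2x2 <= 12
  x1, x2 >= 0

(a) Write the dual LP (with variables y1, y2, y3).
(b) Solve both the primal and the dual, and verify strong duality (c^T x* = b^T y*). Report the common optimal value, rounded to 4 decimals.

The standard primal-dual pair for 'max c^T x s.t. A x <= b, x >= 0' is:
  Dual:  min b^T y  s.t.  A^T y >= c,  y >= 0.

So the dual LP is:
  minimize  10y1 + 4y2 + 12y3
  subject to:
    y1 + y3 >= 1
    y2 + 2y3 >= 3
    y1, y2, y3 >= 0

Solving the primal: x* = (4, 4).
  primal value c^T x* = 16.
Solving the dual: y* = (0, 1, 1).
  dual value b^T y* = 16.
Strong duality: c^T x* = b^T y*. Confirmed.

16


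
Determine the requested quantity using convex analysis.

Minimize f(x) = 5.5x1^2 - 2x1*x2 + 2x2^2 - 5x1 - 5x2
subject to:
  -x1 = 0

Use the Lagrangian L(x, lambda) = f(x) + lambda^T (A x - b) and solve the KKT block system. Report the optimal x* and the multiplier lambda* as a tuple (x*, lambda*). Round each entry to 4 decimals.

Form the Lagrangian:
  L(x, lambda) = (1/2) x^T Q x + c^T x + lambda^T (A x - b)
Stationarity (grad_x L = 0): Q x + c + A^T lambda = 0.
Primal feasibility: A x = b.

This gives the KKT block system:
  [ Q   A^T ] [ x     ]   [-c ]
  [ A    0  ] [ lambda ] = [ b ]

Solving the linear system:
  x*      = (0, 1.25)
  lambda* = (-7.5)
  f(x*)   = -3.125

x* = (0, 1.25), lambda* = (-7.5)


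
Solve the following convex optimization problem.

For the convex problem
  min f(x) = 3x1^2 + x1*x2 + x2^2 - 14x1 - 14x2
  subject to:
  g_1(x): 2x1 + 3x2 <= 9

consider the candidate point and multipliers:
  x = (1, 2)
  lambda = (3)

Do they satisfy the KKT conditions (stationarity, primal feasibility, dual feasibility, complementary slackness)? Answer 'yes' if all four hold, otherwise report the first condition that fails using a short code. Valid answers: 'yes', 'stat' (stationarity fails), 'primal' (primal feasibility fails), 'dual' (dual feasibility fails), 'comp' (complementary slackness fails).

Gradient of f: grad f(x) = Q x + c = (-6, -9)
Constraint values g_i(x) = a_i^T x - b_i:
  g_1((1, 2)) = -1
Stationarity residual: grad f(x) + sum_i lambda_i a_i = (0, 0)
  -> stationarity OK
Primal feasibility (all g_i <= 0): OK
Dual feasibility (all lambda_i >= 0): OK
Complementary slackness (lambda_i * g_i(x) = 0 for all i): FAILS

Verdict: the first failing condition is complementary_slackness -> comp.

comp


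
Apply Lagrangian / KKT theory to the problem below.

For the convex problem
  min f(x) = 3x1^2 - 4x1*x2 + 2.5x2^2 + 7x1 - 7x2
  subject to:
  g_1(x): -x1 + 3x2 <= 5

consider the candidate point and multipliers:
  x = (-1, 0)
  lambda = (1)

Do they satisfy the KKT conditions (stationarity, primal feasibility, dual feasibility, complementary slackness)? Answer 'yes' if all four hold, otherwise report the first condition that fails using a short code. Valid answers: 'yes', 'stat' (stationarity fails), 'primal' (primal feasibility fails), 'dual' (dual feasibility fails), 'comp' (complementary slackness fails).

Gradient of f: grad f(x) = Q x + c = (1, -3)
Constraint values g_i(x) = a_i^T x - b_i:
  g_1((-1, 0)) = -4
Stationarity residual: grad f(x) + sum_i lambda_i a_i = (0, 0)
  -> stationarity OK
Primal feasibility (all g_i <= 0): OK
Dual feasibility (all lambda_i >= 0): OK
Complementary slackness (lambda_i * g_i(x) = 0 for all i): FAILS

Verdict: the first failing condition is complementary_slackness -> comp.

comp


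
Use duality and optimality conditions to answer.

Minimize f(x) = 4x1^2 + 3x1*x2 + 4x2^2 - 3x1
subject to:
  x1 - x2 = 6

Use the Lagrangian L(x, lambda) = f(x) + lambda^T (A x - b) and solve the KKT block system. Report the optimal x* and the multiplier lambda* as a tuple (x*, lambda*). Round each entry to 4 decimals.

Form the Lagrangian:
  L(x, lambda) = (1/2) x^T Q x + c^T x + lambda^T (A x - b)
Stationarity (grad_x L = 0): Q x + c + A^T lambda = 0.
Primal feasibility: A x = b.

This gives the KKT block system:
  [ Q   A^T ] [ x     ]   [-c ]
  [ A    0  ] [ lambda ] = [ b ]

Solving the linear system:
  x*      = (3.1364, -2.8636)
  lambda* = (-13.5)
  f(x*)   = 35.7955

x* = (3.1364, -2.8636), lambda* = (-13.5)


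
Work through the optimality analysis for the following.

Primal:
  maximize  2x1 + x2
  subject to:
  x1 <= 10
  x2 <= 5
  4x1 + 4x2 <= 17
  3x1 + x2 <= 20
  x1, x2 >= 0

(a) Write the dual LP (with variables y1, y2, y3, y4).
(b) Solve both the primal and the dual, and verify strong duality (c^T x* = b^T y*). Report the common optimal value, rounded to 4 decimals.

The standard primal-dual pair for 'max c^T x s.t. A x <= b, x >= 0' is:
  Dual:  min b^T y  s.t.  A^T y >= c,  y >= 0.

So the dual LP is:
  minimize  10y1 + 5y2 + 17y3 + 20y4
  subject to:
    y1 + 4y3 + 3y4 >= 2
    y2 + 4y3 + y4 >= 1
    y1, y2, y3, y4 >= 0

Solving the primal: x* = (4.25, 0).
  primal value c^T x* = 8.5.
Solving the dual: y* = (0, 0, 0.5, 0).
  dual value b^T y* = 8.5.
Strong duality: c^T x* = b^T y*. Confirmed.

8.5


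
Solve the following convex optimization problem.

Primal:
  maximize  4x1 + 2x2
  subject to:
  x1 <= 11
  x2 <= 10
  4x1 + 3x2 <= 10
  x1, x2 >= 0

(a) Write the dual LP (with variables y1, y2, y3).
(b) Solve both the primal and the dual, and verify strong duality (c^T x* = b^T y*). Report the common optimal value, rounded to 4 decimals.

The standard primal-dual pair for 'max c^T x s.t. A x <= b, x >= 0' is:
  Dual:  min b^T y  s.t.  A^T y >= c,  y >= 0.

So the dual LP is:
  minimize  11y1 + 10y2 + 10y3
  subject to:
    y1 + 4y3 >= 4
    y2 + 3y3 >= 2
    y1, y2, y3 >= 0

Solving the primal: x* = (2.5, 0).
  primal value c^T x* = 10.
Solving the dual: y* = (0, 0, 1).
  dual value b^T y* = 10.
Strong duality: c^T x* = b^T y*. Confirmed.

10


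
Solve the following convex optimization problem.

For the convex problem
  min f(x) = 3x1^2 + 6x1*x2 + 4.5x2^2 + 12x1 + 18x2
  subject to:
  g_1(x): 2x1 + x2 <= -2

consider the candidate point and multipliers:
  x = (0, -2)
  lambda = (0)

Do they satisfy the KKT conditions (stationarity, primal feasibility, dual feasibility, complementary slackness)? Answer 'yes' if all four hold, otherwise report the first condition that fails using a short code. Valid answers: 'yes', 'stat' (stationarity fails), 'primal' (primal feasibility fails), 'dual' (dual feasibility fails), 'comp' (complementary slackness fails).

Gradient of f: grad f(x) = Q x + c = (0, 0)
Constraint values g_i(x) = a_i^T x - b_i:
  g_1((0, -2)) = 0
Stationarity residual: grad f(x) + sum_i lambda_i a_i = (0, 0)
  -> stationarity OK
Primal feasibility (all g_i <= 0): OK
Dual feasibility (all lambda_i >= 0): OK
Complementary slackness (lambda_i * g_i(x) = 0 for all i): OK

Verdict: yes, KKT holds.

yes


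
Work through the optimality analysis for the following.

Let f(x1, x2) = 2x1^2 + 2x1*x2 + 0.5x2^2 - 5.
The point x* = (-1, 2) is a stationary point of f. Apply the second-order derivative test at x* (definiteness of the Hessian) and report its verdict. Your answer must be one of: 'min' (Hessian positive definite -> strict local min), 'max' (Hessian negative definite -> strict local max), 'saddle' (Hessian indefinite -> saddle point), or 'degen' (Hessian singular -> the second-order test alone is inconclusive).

Compute the Hessian H = grad^2 f:
  H = [[4, 2], [2, 1]]
Verify stationarity: grad f(x*) = H x* + g = (0, 0).
Eigenvalues of H: 0, 5.
H has a zero eigenvalue (singular; positive semidefinite but not definite), so H is neither positive definite, negative definite, nor indefinite. The second-order test alone is inconclusive -> degen.
(Indeed, f is constant along the null direction of H through x*, so x* is not a strict local extremum.)

degen


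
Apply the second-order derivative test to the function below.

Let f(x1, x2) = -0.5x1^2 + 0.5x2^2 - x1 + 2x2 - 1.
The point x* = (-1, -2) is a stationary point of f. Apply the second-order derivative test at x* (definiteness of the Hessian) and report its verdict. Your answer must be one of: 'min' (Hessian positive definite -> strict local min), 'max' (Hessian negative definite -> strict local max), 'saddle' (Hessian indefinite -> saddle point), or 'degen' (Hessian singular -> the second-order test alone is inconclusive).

Compute the Hessian H = grad^2 f:
  H = [[-1, 0], [0, 1]]
Verify stationarity: grad f(x*) = H x* + g = (0, 0).
Eigenvalues of H: -1, 1.
Eigenvalues have mixed signs, so H is indefinite -> x* is a saddle point.

saddle


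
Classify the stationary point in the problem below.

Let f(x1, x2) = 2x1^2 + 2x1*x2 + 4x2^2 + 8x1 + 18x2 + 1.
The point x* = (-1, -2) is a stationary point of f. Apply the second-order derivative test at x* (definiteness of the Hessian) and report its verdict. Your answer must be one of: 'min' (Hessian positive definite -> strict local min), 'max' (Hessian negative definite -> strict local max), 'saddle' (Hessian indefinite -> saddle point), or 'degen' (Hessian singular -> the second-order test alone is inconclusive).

Compute the Hessian H = grad^2 f:
  H = [[4, 2], [2, 8]]
Verify stationarity: grad f(x*) = H x* + g = (0, 0).
Eigenvalues of H: 3.1716, 8.8284.
Both eigenvalues > 0, so H is positive definite -> x* is a strict local min.

min


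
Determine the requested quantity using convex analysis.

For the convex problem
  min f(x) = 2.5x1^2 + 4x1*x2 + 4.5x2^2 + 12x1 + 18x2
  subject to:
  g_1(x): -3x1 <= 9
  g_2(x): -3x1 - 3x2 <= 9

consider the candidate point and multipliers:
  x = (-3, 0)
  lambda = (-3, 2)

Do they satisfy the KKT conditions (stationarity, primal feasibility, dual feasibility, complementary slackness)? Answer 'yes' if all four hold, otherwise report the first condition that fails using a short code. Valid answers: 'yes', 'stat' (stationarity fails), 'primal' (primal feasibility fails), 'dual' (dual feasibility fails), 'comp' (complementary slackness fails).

Gradient of f: grad f(x) = Q x + c = (-3, 6)
Constraint values g_i(x) = a_i^T x - b_i:
  g_1((-3, 0)) = 0
  g_2((-3, 0)) = 0
Stationarity residual: grad f(x) + sum_i lambda_i a_i = (0, 0)
  -> stationarity OK
Primal feasibility (all g_i <= 0): OK
Dual feasibility (all lambda_i >= 0): FAILS
Complementary slackness (lambda_i * g_i(x) = 0 for all i): OK

Verdict: the first failing condition is dual_feasibility -> dual.

dual


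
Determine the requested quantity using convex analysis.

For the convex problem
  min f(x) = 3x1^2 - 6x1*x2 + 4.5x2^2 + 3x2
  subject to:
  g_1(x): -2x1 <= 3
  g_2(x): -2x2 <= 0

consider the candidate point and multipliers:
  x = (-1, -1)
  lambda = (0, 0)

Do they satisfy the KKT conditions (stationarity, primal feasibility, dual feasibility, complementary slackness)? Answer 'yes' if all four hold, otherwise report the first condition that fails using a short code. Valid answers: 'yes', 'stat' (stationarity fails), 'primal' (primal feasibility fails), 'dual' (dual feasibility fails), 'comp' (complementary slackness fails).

Gradient of f: grad f(x) = Q x + c = (0, 0)
Constraint values g_i(x) = a_i^T x - b_i:
  g_1((-1, -1)) = -1
  g_2((-1, -1)) = 2
Stationarity residual: grad f(x) + sum_i lambda_i a_i = (0, 0)
  -> stationarity OK
Primal feasibility (all g_i <= 0): FAILS
Dual feasibility (all lambda_i >= 0): OK
Complementary slackness (lambda_i * g_i(x) = 0 for all i): OK

Verdict: the first failing condition is primal_feasibility -> primal.

primal


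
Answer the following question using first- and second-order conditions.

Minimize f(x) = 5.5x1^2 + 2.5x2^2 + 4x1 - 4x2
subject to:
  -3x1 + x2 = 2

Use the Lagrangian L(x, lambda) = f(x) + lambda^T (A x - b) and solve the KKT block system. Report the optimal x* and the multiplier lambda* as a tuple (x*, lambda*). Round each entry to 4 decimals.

Form the Lagrangian:
  L(x, lambda) = (1/2) x^T Q x + c^T x + lambda^T (A x - b)
Stationarity (grad_x L = 0): Q x + c + A^T lambda = 0.
Primal feasibility: A x = b.

This gives the KKT block system:
  [ Q   A^T ] [ x     ]   [-c ]
  [ A    0  ] [ lambda ] = [ b ]

Solving the linear system:
  x*      = (-0.3929, 0.8214)
  lambda* = (-0.1071)
  f(x*)   = -2.3214

x* = (-0.3929, 0.8214), lambda* = (-0.1071)


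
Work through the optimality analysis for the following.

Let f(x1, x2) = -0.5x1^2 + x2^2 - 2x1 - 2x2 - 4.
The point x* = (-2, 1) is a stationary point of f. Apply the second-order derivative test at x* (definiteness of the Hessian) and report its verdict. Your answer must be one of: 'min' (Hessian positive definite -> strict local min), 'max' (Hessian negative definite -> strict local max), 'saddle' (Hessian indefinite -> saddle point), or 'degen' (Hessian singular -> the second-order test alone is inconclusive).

Compute the Hessian H = grad^2 f:
  H = [[-1, 0], [0, 2]]
Verify stationarity: grad f(x*) = H x* + g = (0, 0).
Eigenvalues of H: -1, 2.
Eigenvalues have mixed signs, so H is indefinite -> x* is a saddle point.

saddle


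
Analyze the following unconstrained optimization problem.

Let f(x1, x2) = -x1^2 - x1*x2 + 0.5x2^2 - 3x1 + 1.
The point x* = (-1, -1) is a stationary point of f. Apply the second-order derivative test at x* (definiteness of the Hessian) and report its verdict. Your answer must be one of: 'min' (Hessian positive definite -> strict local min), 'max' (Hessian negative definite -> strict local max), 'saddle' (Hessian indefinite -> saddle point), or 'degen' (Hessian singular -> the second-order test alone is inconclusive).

Compute the Hessian H = grad^2 f:
  H = [[-2, -1], [-1, 1]]
Verify stationarity: grad f(x*) = H x* + g = (0, 0).
Eigenvalues of H: -2.3028, 1.3028.
Eigenvalues have mixed signs, so H is indefinite -> x* is a saddle point.

saddle


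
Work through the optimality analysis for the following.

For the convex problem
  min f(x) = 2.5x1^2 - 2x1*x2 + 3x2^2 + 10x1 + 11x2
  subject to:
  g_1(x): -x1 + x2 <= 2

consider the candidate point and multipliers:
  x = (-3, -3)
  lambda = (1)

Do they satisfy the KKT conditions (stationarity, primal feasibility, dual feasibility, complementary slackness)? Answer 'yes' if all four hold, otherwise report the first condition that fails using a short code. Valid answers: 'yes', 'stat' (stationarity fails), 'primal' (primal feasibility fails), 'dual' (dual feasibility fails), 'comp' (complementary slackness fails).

Gradient of f: grad f(x) = Q x + c = (1, -1)
Constraint values g_i(x) = a_i^T x - b_i:
  g_1((-3, -3)) = -2
Stationarity residual: grad f(x) + sum_i lambda_i a_i = (0, 0)
  -> stationarity OK
Primal feasibility (all g_i <= 0): OK
Dual feasibility (all lambda_i >= 0): OK
Complementary slackness (lambda_i * g_i(x) = 0 for all i): FAILS

Verdict: the first failing condition is complementary_slackness -> comp.

comp


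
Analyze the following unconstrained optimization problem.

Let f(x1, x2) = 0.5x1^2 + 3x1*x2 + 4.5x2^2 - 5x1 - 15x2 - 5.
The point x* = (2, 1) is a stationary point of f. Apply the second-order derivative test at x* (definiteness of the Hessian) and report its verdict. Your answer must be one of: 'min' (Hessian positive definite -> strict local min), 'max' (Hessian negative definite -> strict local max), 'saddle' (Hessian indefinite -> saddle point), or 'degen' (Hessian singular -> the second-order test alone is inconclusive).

Compute the Hessian H = grad^2 f:
  H = [[1, 3], [3, 9]]
Verify stationarity: grad f(x*) = H x* + g = (0, 0).
Eigenvalues of H: 0, 10.
H has a zero eigenvalue (singular; positive semidefinite but not definite), so H is neither positive definite, negative definite, nor indefinite. The second-order test alone is inconclusive -> degen.
(Indeed, f is constant along the null direction of H through x*, so x* is not a strict local extremum.)

degen


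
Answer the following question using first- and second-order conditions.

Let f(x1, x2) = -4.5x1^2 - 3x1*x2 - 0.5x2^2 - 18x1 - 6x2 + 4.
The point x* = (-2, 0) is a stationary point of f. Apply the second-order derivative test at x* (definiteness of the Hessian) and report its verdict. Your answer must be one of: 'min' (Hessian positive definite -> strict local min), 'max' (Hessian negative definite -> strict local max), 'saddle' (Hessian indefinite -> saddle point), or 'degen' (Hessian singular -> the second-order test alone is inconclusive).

Compute the Hessian H = grad^2 f:
  H = [[-9, -3], [-3, -1]]
Verify stationarity: grad f(x*) = H x* + g = (0, 0).
Eigenvalues of H: -10, 0.
H has a zero eigenvalue (singular; negative semidefinite but not definite), so H is neither positive definite, negative definite, nor indefinite. The second-order test alone is inconclusive -> degen.
(Indeed, f is constant along the null direction of H through x*, so x* is not a strict local extremum.)

degen


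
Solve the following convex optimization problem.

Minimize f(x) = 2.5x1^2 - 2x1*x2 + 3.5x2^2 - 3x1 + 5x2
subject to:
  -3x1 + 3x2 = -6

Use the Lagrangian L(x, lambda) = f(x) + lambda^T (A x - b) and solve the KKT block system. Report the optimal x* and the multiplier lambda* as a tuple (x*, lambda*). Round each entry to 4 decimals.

Form the Lagrangian:
  L(x, lambda) = (1/2) x^T Q x + c^T x + lambda^T (A x - b)
Stationarity (grad_x L = 0): Q x + c + A^T lambda = 0.
Primal feasibility: A x = b.

This gives the KKT block system:
  [ Q   A^T ] [ x     ]   [-c ]
  [ A    0  ] [ lambda ] = [ b ]

Solving the linear system:
  x*      = (1, -1)
  lambda* = (1.3333)
  f(x*)   = 0

x* = (1, -1), lambda* = (1.3333)


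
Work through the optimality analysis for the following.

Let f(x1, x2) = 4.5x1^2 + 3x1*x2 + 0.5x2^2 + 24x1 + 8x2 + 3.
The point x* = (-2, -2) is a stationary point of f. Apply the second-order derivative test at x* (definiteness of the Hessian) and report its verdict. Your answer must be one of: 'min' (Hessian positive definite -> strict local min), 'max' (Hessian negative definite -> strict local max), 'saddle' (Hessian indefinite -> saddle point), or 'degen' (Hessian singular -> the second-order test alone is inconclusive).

Compute the Hessian H = grad^2 f:
  H = [[9, 3], [3, 1]]
Verify stationarity: grad f(x*) = H x* + g = (0, 0).
Eigenvalues of H: 0, 10.
H has a zero eigenvalue (singular; positive semidefinite but not definite), so H is neither positive definite, negative definite, nor indefinite. The second-order test alone is inconclusive -> degen.
(Indeed, f is constant along the null direction of H through x*, so x* is not a strict local extremum.)

degen


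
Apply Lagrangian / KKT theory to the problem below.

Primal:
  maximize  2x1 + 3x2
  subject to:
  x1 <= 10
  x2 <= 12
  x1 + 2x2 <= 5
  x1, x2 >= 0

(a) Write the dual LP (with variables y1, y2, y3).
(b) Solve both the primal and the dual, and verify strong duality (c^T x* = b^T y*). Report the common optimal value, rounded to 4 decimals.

The standard primal-dual pair for 'max c^T x s.t. A x <= b, x >= 0' is:
  Dual:  min b^T y  s.t.  A^T y >= c,  y >= 0.

So the dual LP is:
  minimize  10y1 + 12y2 + 5y3
  subject to:
    y1 + y3 >= 2
    y2 + 2y3 >= 3
    y1, y2, y3 >= 0

Solving the primal: x* = (5, 0).
  primal value c^T x* = 10.
Solving the dual: y* = (0, 0, 2).
  dual value b^T y* = 10.
Strong duality: c^T x* = b^T y*. Confirmed.

10


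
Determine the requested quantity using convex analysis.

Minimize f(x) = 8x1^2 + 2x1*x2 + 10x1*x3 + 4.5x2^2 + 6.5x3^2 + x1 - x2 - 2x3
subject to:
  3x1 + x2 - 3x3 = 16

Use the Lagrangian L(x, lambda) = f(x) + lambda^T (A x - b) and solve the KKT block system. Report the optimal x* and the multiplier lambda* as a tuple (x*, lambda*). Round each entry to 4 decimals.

Form the Lagrangian:
  L(x, lambda) = (1/2) x^T Q x + c^T x + lambda^T (A x - b)
Stationarity (grad_x L = 0): Q x + c + A^T lambda = 0.
Primal feasibility: A x = b.

This gives the KKT block system:
  [ Q   A^T ] [ x     ]   [-c ]
  [ A    0  ] [ lambda ] = [ b ]

Solving the linear system:
  x*      = (2.515, 0.0446, -2.8035)
  lambda* = (-4.4316)
  f(x*)   = 39.4915

x* = (2.515, 0.0446, -2.8035), lambda* = (-4.4316)


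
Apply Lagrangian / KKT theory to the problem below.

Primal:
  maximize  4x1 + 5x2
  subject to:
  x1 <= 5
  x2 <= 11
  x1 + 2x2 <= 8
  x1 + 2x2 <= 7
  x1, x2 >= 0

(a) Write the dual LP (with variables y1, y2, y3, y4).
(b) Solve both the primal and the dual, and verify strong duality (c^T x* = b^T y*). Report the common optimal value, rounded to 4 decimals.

The standard primal-dual pair for 'max c^T x s.t. A x <= b, x >= 0' is:
  Dual:  min b^T y  s.t.  A^T y >= c,  y >= 0.

So the dual LP is:
  minimize  5y1 + 11y2 + 8y3 + 7y4
  subject to:
    y1 + y3 + y4 >= 4
    y2 + 2y3 + 2y4 >= 5
    y1, y2, y3, y4 >= 0

Solving the primal: x* = (5, 1).
  primal value c^T x* = 25.
Solving the dual: y* = (1.5, 0, 0, 2.5).
  dual value b^T y* = 25.
Strong duality: c^T x* = b^T y*. Confirmed.

25


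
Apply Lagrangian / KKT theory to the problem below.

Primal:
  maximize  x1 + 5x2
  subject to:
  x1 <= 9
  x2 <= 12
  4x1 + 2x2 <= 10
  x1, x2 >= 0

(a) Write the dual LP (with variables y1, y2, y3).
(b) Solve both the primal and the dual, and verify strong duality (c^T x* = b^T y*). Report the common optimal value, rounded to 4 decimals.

The standard primal-dual pair for 'max c^T x s.t. A x <= b, x >= 0' is:
  Dual:  min b^T y  s.t.  A^T y >= c,  y >= 0.

So the dual LP is:
  minimize  9y1 + 12y2 + 10y3
  subject to:
    y1 + 4y3 >= 1
    y2 + 2y3 >= 5
    y1, y2, y3 >= 0

Solving the primal: x* = (0, 5).
  primal value c^T x* = 25.
Solving the dual: y* = (0, 0, 2.5).
  dual value b^T y* = 25.
Strong duality: c^T x* = b^T y*. Confirmed.

25


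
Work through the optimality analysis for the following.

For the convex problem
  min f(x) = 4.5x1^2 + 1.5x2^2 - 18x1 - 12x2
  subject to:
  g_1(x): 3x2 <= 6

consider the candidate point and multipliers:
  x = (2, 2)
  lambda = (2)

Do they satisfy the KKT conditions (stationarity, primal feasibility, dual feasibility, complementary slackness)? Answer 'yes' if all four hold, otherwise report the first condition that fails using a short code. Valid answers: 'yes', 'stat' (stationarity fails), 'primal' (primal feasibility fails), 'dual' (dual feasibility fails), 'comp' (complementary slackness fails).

Gradient of f: grad f(x) = Q x + c = (0, -6)
Constraint values g_i(x) = a_i^T x - b_i:
  g_1((2, 2)) = 0
Stationarity residual: grad f(x) + sum_i lambda_i a_i = (0, 0)
  -> stationarity OK
Primal feasibility (all g_i <= 0): OK
Dual feasibility (all lambda_i >= 0): OK
Complementary slackness (lambda_i * g_i(x) = 0 for all i): OK

Verdict: yes, KKT holds.

yes


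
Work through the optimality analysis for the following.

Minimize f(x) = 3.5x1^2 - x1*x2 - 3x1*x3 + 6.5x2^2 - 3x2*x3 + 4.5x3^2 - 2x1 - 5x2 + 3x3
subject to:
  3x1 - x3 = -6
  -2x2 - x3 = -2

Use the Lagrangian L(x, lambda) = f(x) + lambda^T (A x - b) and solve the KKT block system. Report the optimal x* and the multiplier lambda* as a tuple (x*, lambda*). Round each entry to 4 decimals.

Form the Lagrangian:
  L(x, lambda) = (1/2) x^T Q x + c^T x + lambda^T (A x - b)
Stationarity (grad_x L = 0): Q x + c + A^T lambda = 0.
Primal feasibility: A x = b.

This gives the KKT block system:
  [ Q   A^T ] [ x     ]   [-c ]
  [ A    0  ] [ lambda ] = [ b ]

Solving the linear system:
  x*      = (-1.8917, 0.8375, 0.325)
  lambda* = (5.6847, 3.4023)
  f(x*)   = 20.7418

x* = (-1.8917, 0.8375, 0.325), lambda* = (5.6847, 3.4023)


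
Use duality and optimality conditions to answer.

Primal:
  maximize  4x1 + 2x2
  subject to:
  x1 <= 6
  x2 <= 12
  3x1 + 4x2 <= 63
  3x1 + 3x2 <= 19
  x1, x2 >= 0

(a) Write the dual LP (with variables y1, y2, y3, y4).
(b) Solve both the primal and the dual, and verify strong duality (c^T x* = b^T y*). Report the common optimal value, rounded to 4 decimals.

The standard primal-dual pair for 'max c^T x s.t. A x <= b, x >= 0' is:
  Dual:  min b^T y  s.t.  A^T y >= c,  y >= 0.

So the dual LP is:
  minimize  6y1 + 12y2 + 63y3 + 19y4
  subject to:
    y1 + 3y3 + 3y4 >= 4
    y2 + 4y3 + 3y4 >= 2
    y1, y2, y3, y4 >= 0

Solving the primal: x* = (6, 0.3333).
  primal value c^T x* = 24.6667.
Solving the dual: y* = (2, 0, 0, 0.6667).
  dual value b^T y* = 24.6667.
Strong duality: c^T x* = b^T y*. Confirmed.

24.6667


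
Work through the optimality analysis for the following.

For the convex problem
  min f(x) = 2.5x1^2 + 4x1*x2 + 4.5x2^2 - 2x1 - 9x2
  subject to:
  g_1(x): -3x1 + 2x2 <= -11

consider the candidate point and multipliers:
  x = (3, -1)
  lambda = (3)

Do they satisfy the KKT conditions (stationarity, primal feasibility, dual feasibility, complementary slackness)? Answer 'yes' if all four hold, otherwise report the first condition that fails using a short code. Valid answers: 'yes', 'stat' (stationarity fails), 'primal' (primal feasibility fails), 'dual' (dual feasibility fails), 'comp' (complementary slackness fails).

Gradient of f: grad f(x) = Q x + c = (9, -6)
Constraint values g_i(x) = a_i^T x - b_i:
  g_1((3, -1)) = 0
Stationarity residual: grad f(x) + sum_i lambda_i a_i = (0, 0)
  -> stationarity OK
Primal feasibility (all g_i <= 0): OK
Dual feasibility (all lambda_i >= 0): OK
Complementary slackness (lambda_i * g_i(x) = 0 for all i): OK

Verdict: yes, KKT holds.

yes


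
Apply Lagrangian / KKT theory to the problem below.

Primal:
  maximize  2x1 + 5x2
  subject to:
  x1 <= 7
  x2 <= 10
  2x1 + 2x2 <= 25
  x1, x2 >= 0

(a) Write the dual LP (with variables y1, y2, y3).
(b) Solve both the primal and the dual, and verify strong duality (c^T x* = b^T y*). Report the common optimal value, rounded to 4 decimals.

The standard primal-dual pair for 'max c^T x s.t. A x <= b, x >= 0' is:
  Dual:  min b^T y  s.t.  A^T y >= c,  y >= 0.

So the dual LP is:
  minimize  7y1 + 10y2 + 25y3
  subject to:
    y1 + 2y3 >= 2
    y2 + 2y3 >= 5
    y1, y2, y3 >= 0

Solving the primal: x* = (2.5, 10).
  primal value c^T x* = 55.
Solving the dual: y* = (0, 3, 1).
  dual value b^T y* = 55.
Strong duality: c^T x* = b^T y*. Confirmed.

55


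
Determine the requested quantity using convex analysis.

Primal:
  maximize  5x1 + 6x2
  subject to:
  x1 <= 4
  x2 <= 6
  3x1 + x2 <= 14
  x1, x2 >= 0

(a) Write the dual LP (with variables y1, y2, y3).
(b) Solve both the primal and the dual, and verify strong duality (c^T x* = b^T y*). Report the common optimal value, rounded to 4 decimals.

The standard primal-dual pair for 'max c^T x s.t. A x <= b, x >= 0' is:
  Dual:  min b^T y  s.t.  A^T y >= c,  y >= 0.

So the dual LP is:
  minimize  4y1 + 6y2 + 14y3
  subject to:
    y1 + 3y3 >= 5
    y2 + y3 >= 6
    y1, y2, y3 >= 0

Solving the primal: x* = (2.6667, 6).
  primal value c^T x* = 49.3333.
Solving the dual: y* = (0, 4.3333, 1.6667).
  dual value b^T y* = 49.3333.
Strong duality: c^T x* = b^T y*. Confirmed.

49.3333


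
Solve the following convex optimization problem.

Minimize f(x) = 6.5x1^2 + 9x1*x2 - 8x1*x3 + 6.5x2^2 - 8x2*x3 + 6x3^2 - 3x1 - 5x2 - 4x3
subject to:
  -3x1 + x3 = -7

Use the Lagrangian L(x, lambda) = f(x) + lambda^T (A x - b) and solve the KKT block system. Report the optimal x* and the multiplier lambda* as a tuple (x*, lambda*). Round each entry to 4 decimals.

Form the Lagrangian:
  L(x, lambda) = (1/2) x^T Q x + c^T x + lambda^T (A x - b)
Stationarity (grad_x L = 0): Q x + c + A^T lambda = 0.
Primal feasibility: A x = b.

This gives the KKT block system:
  [ Q   A^T ] [ x     ]   [-c ]
  [ A    0  ] [ lambda ] = [ b ]

Solving the linear system:
  x*      = (2.732, -0.7707, 1.1961)
  lambda* = (5.337)
  f(x*)   = 14.116

x* = (2.732, -0.7707, 1.1961), lambda* = (5.337)


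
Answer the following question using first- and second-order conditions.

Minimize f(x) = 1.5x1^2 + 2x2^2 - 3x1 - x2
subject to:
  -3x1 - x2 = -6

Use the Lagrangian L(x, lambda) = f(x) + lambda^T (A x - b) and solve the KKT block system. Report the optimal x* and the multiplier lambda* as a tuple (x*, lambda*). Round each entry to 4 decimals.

Form the Lagrangian:
  L(x, lambda) = (1/2) x^T Q x + c^T x + lambda^T (A x - b)
Stationarity (grad_x L = 0): Q x + c + A^T lambda = 0.
Primal feasibility: A x = b.

This gives the KKT block system:
  [ Q   A^T ] [ x     ]   [-c ]
  [ A    0  ] [ lambda ] = [ b ]

Solving the linear system:
  x*      = (1.8462, 0.4615)
  lambda* = (0.8462)
  f(x*)   = -0.4615

x* = (1.8462, 0.4615), lambda* = (0.8462)


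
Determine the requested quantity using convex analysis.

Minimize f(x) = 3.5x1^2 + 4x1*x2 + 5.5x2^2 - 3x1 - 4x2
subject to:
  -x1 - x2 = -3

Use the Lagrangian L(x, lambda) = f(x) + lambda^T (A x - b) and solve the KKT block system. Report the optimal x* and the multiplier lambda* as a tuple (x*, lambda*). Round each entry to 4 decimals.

Form the Lagrangian:
  L(x, lambda) = (1/2) x^T Q x + c^T x + lambda^T (A x - b)
Stationarity (grad_x L = 0): Q x + c + A^T lambda = 0.
Primal feasibility: A x = b.

This gives the KKT block system:
  [ Q   A^T ] [ x     ]   [-c ]
  [ A    0  ] [ lambda ] = [ b ]

Solving the linear system:
  x*      = (2, 1)
  lambda* = (15)
  f(x*)   = 17.5

x* = (2, 1), lambda* = (15)


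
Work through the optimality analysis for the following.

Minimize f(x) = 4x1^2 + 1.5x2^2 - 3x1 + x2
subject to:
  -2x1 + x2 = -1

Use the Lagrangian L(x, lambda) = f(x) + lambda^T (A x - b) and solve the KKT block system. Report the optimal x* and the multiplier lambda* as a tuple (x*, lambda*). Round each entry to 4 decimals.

Form the Lagrangian:
  L(x, lambda) = (1/2) x^T Q x + c^T x + lambda^T (A x - b)
Stationarity (grad_x L = 0): Q x + c + A^T lambda = 0.
Primal feasibility: A x = b.

This gives the KKT block system:
  [ Q   A^T ] [ x     ]   [-c ]
  [ A    0  ] [ lambda ] = [ b ]

Solving the linear system:
  x*      = (0.35, -0.3)
  lambda* = (-0.1)
  f(x*)   = -0.725

x* = (0.35, -0.3), lambda* = (-0.1)


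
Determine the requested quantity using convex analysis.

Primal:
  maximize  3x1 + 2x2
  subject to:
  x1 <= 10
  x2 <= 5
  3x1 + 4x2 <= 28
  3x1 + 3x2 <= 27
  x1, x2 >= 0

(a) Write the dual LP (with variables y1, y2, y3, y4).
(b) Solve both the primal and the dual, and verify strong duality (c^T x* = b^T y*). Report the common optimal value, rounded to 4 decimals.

The standard primal-dual pair for 'max c^T x s.t. A x <= b, x >= 0' is:
  Dual:  min b^T y  s.t.  A^T y >= c,  y >= 0.

So the dual LP is:
  minimize  10y1 + 5y2 + 28y3 + 27y4
  subject to:
    y1 + 3y3 + 3y4 >= 3
    y2 + 4y3 + 3y4 >= 2
    y1, y2, y3, y4 >= 0

Solving the primal: x* = (9, 0).
  primal value c^T x* = 27.
Solving the dual: y* = (0, 0, 0, 1).
  dual value b^T y* = 27.
Strong duality: c^T x* = b^T y*. Confirmed.

27


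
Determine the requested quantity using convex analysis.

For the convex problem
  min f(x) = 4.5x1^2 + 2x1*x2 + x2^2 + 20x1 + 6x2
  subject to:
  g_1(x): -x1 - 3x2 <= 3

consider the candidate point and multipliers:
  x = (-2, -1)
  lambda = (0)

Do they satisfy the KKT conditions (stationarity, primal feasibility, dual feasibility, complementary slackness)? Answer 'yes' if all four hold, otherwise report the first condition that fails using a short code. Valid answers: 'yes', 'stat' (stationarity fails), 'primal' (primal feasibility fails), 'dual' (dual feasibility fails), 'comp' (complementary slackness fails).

Gradient of f: grad f(x) = Q x + c = (0, 0)
Constraint values g_i(x) = a_i^T x - b_i:
  g_1((-2, -1)) = 2
Stationarity residual: grad f(x) + sum_i lambda_i a_i = (0, 0)
  -> stationarity OK
Primal feasibility (all g_i <= 0): FAILS
Dual feasibility (all lambda_i >= 0): OK
Complementary slackness (lambda_i * g_i(x) = 0 for all i): OK

Verdict: the first failing condition is primal_feasibility -> primal.

primal


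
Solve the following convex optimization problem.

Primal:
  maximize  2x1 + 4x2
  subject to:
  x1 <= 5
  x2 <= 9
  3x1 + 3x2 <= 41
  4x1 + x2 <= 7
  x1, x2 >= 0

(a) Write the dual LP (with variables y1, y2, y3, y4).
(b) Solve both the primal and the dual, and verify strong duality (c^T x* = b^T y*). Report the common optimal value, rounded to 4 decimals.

The standard primal-dual pair for 'max c^T x s.t. A x <= b, x >= 0' is:
  Dual:  min b^T y  s.t.  A^T y >= c,  y >= 0.

So the dual LP is:
  minimize  5y1 + 9y2 + 41y3 + 7y4
  subject to:
    y1 + 3y3 + 4y4 >= 2
    y2 + 3y3 + y4 >= 4
    y1, y2, y3, y4 >= 0

Solving the primal: x* = (0, 7).
  primal value c^T x* = 28.
Solving the dual: y* = (0, 0, 0, 4).
  dual value b^T y* = 28.
Strong duality: c^T x* = b^T y*. Confirmed.

28


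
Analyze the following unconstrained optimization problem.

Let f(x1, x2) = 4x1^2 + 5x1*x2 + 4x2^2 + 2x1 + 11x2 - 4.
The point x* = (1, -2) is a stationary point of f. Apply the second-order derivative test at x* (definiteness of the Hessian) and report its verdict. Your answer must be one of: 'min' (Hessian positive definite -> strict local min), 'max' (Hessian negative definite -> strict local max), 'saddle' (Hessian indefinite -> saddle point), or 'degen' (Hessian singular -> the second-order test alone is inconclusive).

Compute the Hessian H = grad^2 f:
  H = [[8, 5], [5, 8]]
Verify stationarity: grad f(x*) = H x* + g = (0, 0).
Eigenvalues of H: 3, 13.
Both eigenvalues > 0, so H is positive definite -> x* is a strict local min.

min


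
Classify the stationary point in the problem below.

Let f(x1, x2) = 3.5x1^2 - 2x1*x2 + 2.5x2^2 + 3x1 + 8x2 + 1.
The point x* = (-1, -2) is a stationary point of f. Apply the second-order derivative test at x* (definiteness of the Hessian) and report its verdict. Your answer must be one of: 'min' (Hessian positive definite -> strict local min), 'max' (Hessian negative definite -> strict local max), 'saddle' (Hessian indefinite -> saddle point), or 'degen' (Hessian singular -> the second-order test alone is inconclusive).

Compute the Hessian H = grad^2 f:
  H = [[7, -2], [-2, 5]]
Verify stationarity: grad f(x*) = H x* + g = (0, 0).
Eigenvalues of H: 3.7639, 8.2361.
Both eigenvalues > 0, so H is positive definite -> x* is a strict local min.

min
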